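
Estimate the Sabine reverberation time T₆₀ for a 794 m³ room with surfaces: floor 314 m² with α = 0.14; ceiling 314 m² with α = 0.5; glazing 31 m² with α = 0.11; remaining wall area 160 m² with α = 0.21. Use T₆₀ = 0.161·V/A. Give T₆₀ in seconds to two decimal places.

Total absorption A = 314·0.14 + 314·0.5 + 31·0.11 + 160·0.21 = 237.97 m² sabins.
T₆₀ = 0.161 × 794 / 237.97 = 0.537 s.

0.54 s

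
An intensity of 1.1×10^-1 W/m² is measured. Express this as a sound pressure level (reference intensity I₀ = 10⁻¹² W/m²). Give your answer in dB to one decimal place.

110.4 dB

L = 10·log₁₀(I/I₀) = 10·log₁₀(1.1×10^-1/10⁻¹²) = 10·log₁₀(1.1×10^11).
L = 10·(0.0414 + 11) = 110.41 dB.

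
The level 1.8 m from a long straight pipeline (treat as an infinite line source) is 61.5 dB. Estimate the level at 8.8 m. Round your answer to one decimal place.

54.6 dB

Line-source attenuation: ΔL = 10·log₁₀(r₂/r₁) = 10·log₁₀(8.8/1.8) = 6.892 dB.
L₂ = 61.5 − 10·log₁₀(8.8/1.8) = 61.5 − 6.892 = 54.61 dB.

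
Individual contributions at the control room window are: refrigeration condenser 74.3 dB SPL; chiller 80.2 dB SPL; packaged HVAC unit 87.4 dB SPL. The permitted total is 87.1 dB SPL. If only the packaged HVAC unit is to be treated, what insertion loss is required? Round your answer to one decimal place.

Everything except the packaged HVAC unit sums to 10^(74.3/10) + 10^(80.2/10) = 1.316e+08 in linear terms, 81.19 dB SPL.
To meet 87.1 dB SPL overall, the treated packaged HVAC unit may contribute at most 10^(87.1/10) − 1.316e+08 = 3.812e+08, i.e. 85.81 dB SPL.
Required insertion loss = 87.4 − 85.81 = 1.59 dB.

1.6 dB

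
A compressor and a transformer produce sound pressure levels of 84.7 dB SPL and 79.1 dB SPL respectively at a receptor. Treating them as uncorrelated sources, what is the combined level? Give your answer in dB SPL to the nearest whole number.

86 dB SPL

Incoherent sources combine by intensity addition: L_total = 10·log₁₀(Σ 10^(L_i/10)).
Σ 10^(L/10) = 10^(84.7/10) + 10^(79.1/10) = 3.764e+08.
L_total = 10·log₁₀(3.764e+08) = 85.76 dB SPL.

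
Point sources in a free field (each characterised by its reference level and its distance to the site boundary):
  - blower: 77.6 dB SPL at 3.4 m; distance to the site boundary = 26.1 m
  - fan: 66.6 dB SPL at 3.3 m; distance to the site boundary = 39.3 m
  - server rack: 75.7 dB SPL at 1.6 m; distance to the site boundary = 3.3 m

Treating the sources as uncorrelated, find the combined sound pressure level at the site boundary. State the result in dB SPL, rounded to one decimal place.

69.9 dB SPL

Propagate each source to the receiver with L = L_ref − 20·log₁₀(r/r_ref), then add intensities.
blower: 77.6 − 20·log₁₀(26.1/3.4) = 77.6 − 17.70 = 59.90 dB SPL.
fan: 66.6 − 20·log₁₀(39.3/3.3) = 66.6 − 21.52 = 45.08 dB SPL.
server rack: 75.7 − 20·log₁₀(3.3/1.6) = 75.7 − 6.29 = 69.41 dB SPL.
Σ 10^(L/10) = 9.743e+06 → L_total = 10·log₁₀(9.743e+06) = 69.89 dB SPL.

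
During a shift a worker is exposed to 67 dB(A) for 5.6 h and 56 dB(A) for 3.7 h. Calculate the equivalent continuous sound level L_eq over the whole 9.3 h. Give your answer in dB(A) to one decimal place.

L_eq = 10·log₁₀[(1/T)·Σ tᵢ·10^(Lᵢ/10)] with T = 9.3 h.
Σ tᵢ·10^(Lᵢ/10) = 5.6·10^(67/10) + 3.7·10^(56/10) = 2.954e+07.
L_eq = 10·log₁₀(2.954e+07/9.3) = 65.02 dB(A).

65.0 dB(A)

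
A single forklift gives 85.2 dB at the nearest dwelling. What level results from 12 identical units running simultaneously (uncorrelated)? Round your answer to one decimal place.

N identical incoherent sources raise the level by 10·log₁₀ N.
L_total = 85.2 + 10·log₁₀(12) = 85.2 + 10.792 = 95.99 dB.

96.0 dB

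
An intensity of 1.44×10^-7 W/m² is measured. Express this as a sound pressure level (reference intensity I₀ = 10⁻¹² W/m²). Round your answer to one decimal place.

51.6 dB

Dividing by I₀ shifts the exponent by 12: I/I₀ = 1.44×10^5.
L = 10·(0.1584 + 5) = 51.58 dB.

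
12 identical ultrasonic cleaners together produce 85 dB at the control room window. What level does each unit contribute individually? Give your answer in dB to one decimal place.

74.2 dB

Dividing the total intensity by 12 lowers the level by 10·log₁₀ 12 = 10.792 dB: L₁ = 85 − 10.792.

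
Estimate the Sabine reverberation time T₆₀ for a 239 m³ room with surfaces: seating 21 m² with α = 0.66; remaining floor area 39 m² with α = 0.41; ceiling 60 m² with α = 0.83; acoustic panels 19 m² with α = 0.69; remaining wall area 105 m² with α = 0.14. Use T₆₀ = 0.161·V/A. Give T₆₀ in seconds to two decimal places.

0.36 s

A = Σ Sᵢαᵢ = 21·0.66 + 39·0.41 + 60·0.83 + 19·0.69 + 105·0.14 = 107.46 m².
T₆₀ = 0.161 × 239 / 107.46 = 0.358 s.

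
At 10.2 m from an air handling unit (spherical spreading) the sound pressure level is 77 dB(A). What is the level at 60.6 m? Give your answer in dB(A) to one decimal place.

Point-source attenuation: ΔL = 20·log₁₀(r₂/r₁) = 20·log₁₀(60.6/10.2) = 15.477 dB.
L₂ = 77 − 20·log₁₀(60.6/10.2) = 77 − 15.477 = 61.52 dB(A).

61.5 dB(A)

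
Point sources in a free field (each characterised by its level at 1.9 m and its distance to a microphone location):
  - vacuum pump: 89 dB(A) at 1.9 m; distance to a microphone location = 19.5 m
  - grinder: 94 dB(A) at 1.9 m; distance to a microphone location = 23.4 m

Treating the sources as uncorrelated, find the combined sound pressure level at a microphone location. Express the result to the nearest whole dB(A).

First find each source's level at the receiver (point-source: −20·log₁₀(r/r_ref)), then combine on an intensity basis.
vacuum pump: 89 − 20·log₁₀(19.5/1.9) = 89 − 20.23 = 68.77 dB(A).
grinder: 94 − 20·log₁₀(23.4/1.9) = 94 − 21.81 = 72.19 dB(A).
Σ 10^(L/10) = 2.410e+07 → L_total = 10·log₁₀(2.410e+07) = 73.82 dB(A).

74 dB(A)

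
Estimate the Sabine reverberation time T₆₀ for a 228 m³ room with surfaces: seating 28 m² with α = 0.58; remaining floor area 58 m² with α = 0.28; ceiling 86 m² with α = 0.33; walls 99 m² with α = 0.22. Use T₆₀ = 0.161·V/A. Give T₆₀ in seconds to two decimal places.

Summing Sᵢαᵢ: 28·0.58 + 58·0.28 + 86·0.33 + 99·0.22 = 82.64 m².
T₆₀ = 0.161 × 228 / 82.64 = 0.444 s.

0.44 s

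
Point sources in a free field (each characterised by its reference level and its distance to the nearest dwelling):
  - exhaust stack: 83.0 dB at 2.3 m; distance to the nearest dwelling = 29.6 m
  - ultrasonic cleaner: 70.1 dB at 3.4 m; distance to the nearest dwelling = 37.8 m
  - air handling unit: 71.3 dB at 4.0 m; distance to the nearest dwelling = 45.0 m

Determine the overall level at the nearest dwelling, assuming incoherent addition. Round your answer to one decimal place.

Apply inverse-square spreading to bring every level to the receiver, then sum 10^(L/10).
exhaust stack: 83.0 − 20·log₁₀(29.6/2.3) = 83.0 − 22.19 = 60.81 dB.
ultrasonic cleaner: 70.1 − 20·log₁₀(37.8/3.4) = 70.1 − 20.92 = 49.18 dB.
air handling unit: 71.3 − 20·log₁₀(45.0/4.0) = 71.3 − 21.02 = 50.28 dB.
Σ 10^(L/10) = 1.394e+06 → L_total = 10·log₁₀(1.394e+06) = 61.44 dB.

61.4 dB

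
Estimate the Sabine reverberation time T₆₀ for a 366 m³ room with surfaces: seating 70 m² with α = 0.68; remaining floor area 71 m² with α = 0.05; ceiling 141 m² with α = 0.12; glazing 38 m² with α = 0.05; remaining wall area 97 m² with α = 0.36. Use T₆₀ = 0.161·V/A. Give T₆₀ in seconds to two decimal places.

0.56 s

Summing Sᵢαᵢ: 70·0.68 + 71·0.05 + 141·0.12 + 38·0.05 + 97·0.36 = 104.89 m².
T₆₀ = 0.161·V/A = 0.161·366/104.89 = 0.562 s.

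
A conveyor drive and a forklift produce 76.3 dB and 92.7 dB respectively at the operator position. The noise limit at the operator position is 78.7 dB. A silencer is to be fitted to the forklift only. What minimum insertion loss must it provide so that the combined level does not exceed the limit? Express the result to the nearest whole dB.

18 dB

Everything except the forklift sums to 10^(76.3/10) = 4.266e+07 in linear terms, 76.30 dB.
The limit corresponds to 10^(78.7/10) = 7.413e+07; subtracting the fixed part leaves 3.147e+07 for the forklift, i.e. 74.98 dB.
So the forklift must be reduced from 92.7 to 74.98 dB: IL = 17.72 dB.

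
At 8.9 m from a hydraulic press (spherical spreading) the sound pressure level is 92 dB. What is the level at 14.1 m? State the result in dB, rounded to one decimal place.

88.0 dB

Spherical spreading from a point source gives a 20·log₁₀(r₂/r₁) drop.
L₂ = 92 − 20·log₁₀(14.1/8.9) = 92 − 3.997 = 88.00 dB.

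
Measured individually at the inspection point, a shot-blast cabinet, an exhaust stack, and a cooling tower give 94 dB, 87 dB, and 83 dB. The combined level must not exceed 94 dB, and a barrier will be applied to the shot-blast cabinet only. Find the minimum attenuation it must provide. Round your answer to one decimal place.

1.4 dB

The untreated sources together contribute 10^(87/10) + 10^(83/10) = 7.007e+08, i.e. 88.46 dB.
The limit corresponds to 10^(94/10) = 2.512e+09; subtracting the fixed part leaves 1.811e+09 for the shot-blast cabinet, i.e. 92.58 dB.
Required insertion loss = 94 − 92.58 = 1.42 dB.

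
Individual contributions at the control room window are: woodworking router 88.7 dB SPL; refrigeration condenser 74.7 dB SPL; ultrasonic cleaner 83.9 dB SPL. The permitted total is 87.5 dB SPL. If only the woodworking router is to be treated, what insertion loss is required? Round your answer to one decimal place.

The untreated sources together contribute 10^(74.7/10) + 10^(83.9/10) = 2.750e+08, i.e. 84.39 dB SPL.
The limit corresponds to 10^(87.5/10) = 5.623e+08; subtracting the fixed part leaves 2.874e+08 for the woodworking router, i.e. 84.58 dB SPL.
Required insertion loss = 88.7 − 84.58 = 4.12 dB.

4.1 dB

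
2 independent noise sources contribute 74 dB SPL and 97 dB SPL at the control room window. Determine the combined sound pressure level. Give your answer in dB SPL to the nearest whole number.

97 dB SPL

For uncorrelated sources the intensities add, so convert each level to linear form, sum, and take 10·log₁₀ of the total.
Σ 10^(L/10) = 10^(74/10) + 10^(97/10) = 5.037e+09.
L_total = 10·log₁₀(5.037e+09) = 97.02 dB SPL.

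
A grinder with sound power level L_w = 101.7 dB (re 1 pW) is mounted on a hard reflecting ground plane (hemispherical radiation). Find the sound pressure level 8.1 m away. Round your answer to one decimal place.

75.5 dB

L_p = L_w − 10·log₁₀(2π·r²) with r = 8.1 m.
2π·r² = 412.2 m², 10·log₁₀ of that is 26.151 dB.
L_p = 101.7 − 26.151 = 75.55 dB.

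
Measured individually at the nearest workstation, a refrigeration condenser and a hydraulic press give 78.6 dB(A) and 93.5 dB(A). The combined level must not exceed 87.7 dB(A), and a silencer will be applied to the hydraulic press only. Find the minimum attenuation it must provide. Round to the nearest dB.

6 dB

Fixed contribution from the other source: Σ 10^(L/10) = 10^(78.6/10) = 7.244e+07 (78.60 dB(A)).
To meet 87.7 dB(A) overall, the treated hydraulic press may contribute at most 10^(87.7/10) − 7.244e+07 = 5.164e+08, i.e. 87.13 dB(A).
Required insertion loss = 93.5 − 87.13 = 6.37 dB.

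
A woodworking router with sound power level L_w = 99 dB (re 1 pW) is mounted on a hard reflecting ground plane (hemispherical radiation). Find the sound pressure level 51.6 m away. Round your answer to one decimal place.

L_p = L_w − 10·log₁₀(2π·r²) with r = 51.6 m.
2π·r² = 1.673e+04 m², 10·log₁₀ of that is 42.235 dB.
L_p = 99 − 42.235 = 56.77 dB.

56.8 dB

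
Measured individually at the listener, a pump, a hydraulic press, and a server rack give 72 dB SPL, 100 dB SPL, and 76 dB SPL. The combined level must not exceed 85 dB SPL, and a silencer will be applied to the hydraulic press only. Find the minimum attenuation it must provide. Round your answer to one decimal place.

15.8 dB

Fixed contribution from the other sources: Σ 10^(L/10) = 10^(72/10) + 10^(76/10) = 5.566e+07 (77.46 dB SPL).
The limit corresponds to 10^(85/10) = 3.162e+08; subtracting the fixed part leaves 2.606e+08 for the hydraulic press, i.e. 84.16 dB SPL.
So the hydraulic press must be reduced from 100 to 84.16 dB SPL: IL = 15.84 dB.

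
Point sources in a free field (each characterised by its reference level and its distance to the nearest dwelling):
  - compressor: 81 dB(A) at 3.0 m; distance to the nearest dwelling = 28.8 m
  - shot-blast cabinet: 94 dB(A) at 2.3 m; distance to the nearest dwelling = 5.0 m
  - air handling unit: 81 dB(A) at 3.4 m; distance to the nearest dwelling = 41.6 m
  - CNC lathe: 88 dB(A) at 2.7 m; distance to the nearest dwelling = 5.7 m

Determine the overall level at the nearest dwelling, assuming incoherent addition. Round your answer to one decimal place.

First find each source's level at the receiver (point-source: −20·log₁₀(r/r_ref)), then combine on an intensity basis.
compressor: 81 − 20·log₁₀(28.8/3.0) = 81 − 19.65 = 61.35 dB(A).
shot-blast cabinet: 94 − 20·log₁₀(5.0/2.3) = 94 − 6.74 = 87.26 dB(A).
air handling unit: 81 − 20·log₁₀(41.6/3.4) = 81 − 21.75 = 59.25 dB(A).
CNC lathe: 88 − 20·log₁₀(5.7/2.7) = 88 − 6.49 = 81.51 dB(A).
Σ 10^(L/10) = 6.753e+08 → L_total = 10·log₁₀(6.753e+08) = 88.29 dB(A).

88.3 dB(A)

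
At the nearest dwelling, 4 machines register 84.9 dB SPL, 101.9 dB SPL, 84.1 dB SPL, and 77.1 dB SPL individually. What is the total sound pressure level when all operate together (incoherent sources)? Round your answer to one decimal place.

For uncorrelated sources the intensities add, so convert each level to linear form, sum, and take 10·log₁₀ of the total.
Σ 10^(L/10) = 10^(84.9/10) + 10^(101.9/10) + 10^(84.1/10) + 10^(77.1/10) = 1.611e+10.
L_total = 10·log₁₀(1.611e+10) = 102.07 dB SPL.

102.1 dB SPL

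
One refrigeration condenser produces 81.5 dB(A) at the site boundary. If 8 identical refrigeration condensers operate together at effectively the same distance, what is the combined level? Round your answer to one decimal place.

L_total = L₁ + 10·log₁₀ N for N identical incoherent sources.
L_total = 81.5 + 10·log₁₀(8) = 81.5 + 9.031 = 90.53 dB(A).

90.5 dB(A)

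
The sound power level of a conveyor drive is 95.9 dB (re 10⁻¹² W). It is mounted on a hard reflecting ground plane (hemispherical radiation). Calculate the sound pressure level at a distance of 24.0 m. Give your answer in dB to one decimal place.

The power spreads over a hemisphere of area 2π·r², so L_p = L_w − 10·log₁₀(2π·r²).
2π·r² = 3619 m², 10·log₁₀ of that is 35.586 dB.
L_p = 95.9 − 35.586 = 60.31 dB.

60.3 dB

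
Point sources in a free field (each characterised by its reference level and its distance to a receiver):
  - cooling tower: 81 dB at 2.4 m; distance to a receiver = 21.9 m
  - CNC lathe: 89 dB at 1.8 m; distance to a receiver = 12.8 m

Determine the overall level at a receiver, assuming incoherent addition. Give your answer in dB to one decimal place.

72.4 dB

Apply inverse-square spreading to bring every level to the receiver, then sum 10^(L/10).
cooling tower: 81 − 20·log₁₀(21.9/2.4) = 81 − 19.20 = 61.80 dB.
CNC lathe: 89 − 20·log₁₀(12.8/1.8) = 89 − 17.04 = 71.96 dB.
Σ 10^(L/10) = 1.722e+07 → L_total = 10·log₁₀(1.722e+07) = 72.36 dB.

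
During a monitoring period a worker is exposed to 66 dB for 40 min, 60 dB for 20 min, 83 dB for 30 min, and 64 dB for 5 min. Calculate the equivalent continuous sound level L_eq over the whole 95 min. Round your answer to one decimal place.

78.1 dB

Weight each interval's intensity by its duration and average over T = 95 min:
Σ tᵢ·10^(Lᵢ/10) = 40·10^(66/10) + 20·10^(60/10) + 30·10^(83/10) + 5·10^(64/10) = 6.178e+09.
L_eq = 10·log₁₀(6.178e+09/95) = 78.13 dB.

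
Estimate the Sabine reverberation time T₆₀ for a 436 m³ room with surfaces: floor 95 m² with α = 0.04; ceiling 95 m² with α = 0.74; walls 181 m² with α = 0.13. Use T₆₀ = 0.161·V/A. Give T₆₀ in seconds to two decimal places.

Total absorption A = 95·0.04 + 95·0.74 + 181·0.13 = 97.63 m² sabins.
T₆₀ = 0.161·V/A = 0.161·436/97.63 = 0.719 s.

0.72 s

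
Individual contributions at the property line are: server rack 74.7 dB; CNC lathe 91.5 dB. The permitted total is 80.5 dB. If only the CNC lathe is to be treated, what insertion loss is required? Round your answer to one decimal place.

Everything except the CNC lathe sums to 10^(74.7/10) = 2.951e+07 in linear terms, 74.70 dB.
The limit corresponds to 10^(80.5/10) = 1.122e+08; subtracting the fixed part leaves 8.269e+07 for the CNC lathe, i.e. 79.17 dB.
So the CNC lathe must be reduced from 91.5 to 79.17 dB: IL = 12.33 dB.

12.3 dB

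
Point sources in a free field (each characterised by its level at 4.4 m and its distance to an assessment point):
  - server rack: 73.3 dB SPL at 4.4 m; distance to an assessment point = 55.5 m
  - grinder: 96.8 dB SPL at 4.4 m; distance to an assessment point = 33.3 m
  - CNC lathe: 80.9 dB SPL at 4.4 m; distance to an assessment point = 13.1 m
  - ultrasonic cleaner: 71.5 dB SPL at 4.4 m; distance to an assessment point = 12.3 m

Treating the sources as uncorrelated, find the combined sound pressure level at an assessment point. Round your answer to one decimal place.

Propagate each source to the receiver with L = L_ref − 20·log₁₀(r/r_ref), then add intensities.
server rack: 73.3 − 20·log₁₀(55.5/4.4) = 73.3 − 22.02 = 51.28 dB SPL.
grinder: 96.8 − 20·log₁₀(33.3/4.4) = 96.8 − 17.58 = 79.22 dB SPL.
CNC lathe: 80.9 − 20·log₁₀(13.1/4.4) = 80.9 − 9.48 = 71.42 dB SPL.
ultrasonic cleaner: 71.5 − 20·log₁₀(12.3/4.4) = 71.5 − 8.93 = 62.57 dB SPL.
Σ 10^(L/10) = 9.938e+07 → L_total = 10·log₁₀(9.938e+07) = 79.97 dB SPL.

80.0 dB SPL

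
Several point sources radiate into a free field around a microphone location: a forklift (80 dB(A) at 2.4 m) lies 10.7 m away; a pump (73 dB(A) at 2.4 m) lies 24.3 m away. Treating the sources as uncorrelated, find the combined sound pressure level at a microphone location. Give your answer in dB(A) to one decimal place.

Apply inverse-square spreading to bring every level to the receiver, then sum 10^(L/10).
forklift: 80 − 20·log₁₀(10.7/2.4) = 80 − 12.98 = 67.02 dB(A).
pump: 73 − 20·log₁₀(24.3/2.4) = 73 − 20.11 = 52.89 dB(A).
Σ 10^(L/10) = 5.226e+06 → L_total = 10·log₁₀(5.226e+06) = 67.18 dB(A).

67.2 dB(A)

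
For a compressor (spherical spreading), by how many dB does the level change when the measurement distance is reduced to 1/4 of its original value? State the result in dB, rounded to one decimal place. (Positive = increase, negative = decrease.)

+12.0 dB

Point-source spreading: ΔL = −20·log₁₀(r₂/r₁).
ΔL = −20·log₁₀(0.25) = +12.04 dB.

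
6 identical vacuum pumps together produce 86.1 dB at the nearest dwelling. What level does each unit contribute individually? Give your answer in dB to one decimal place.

For N identical incoherent sources L_total = L₁ + 10·log₁₀ N, so L₁ = 86.1 − 10·log₁₀(6) = 86.1 − 7.782.

78.3 dB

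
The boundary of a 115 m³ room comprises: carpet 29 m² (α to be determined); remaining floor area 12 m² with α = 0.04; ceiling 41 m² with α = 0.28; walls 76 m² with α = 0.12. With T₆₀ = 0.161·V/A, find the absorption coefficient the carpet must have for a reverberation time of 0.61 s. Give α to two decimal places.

From T₆₀ = 0.161·V/A, the target T₆₀ = 0.61 s needs A = 0.161·115/0.61 = 30.35 m².
Absorption from the other surfaces = 12·0.04 + 41·0.28 + 76·0.12 = 21.08 m², so the carpet must supply 9.27 m² over 29 m².
α = 9.27/29 = 0.320.

0.32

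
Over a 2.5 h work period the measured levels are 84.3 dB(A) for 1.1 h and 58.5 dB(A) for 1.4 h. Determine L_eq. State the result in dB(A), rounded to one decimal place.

L_eq = 10·log₁₀[(1/T)·Σ tᵢ·10^(Lᵢ/10)] with T = 2.5 h.
Σ tᵢ·10^(Lᵢ/10) = 1.1·10^(84.3/10) + 1.4·10^(58.5/10) = 2.971e+08.
L_eq = 10·log₁₀(2.971e+08/2.5) = 80.75 dB(A).

80.7 dB(A)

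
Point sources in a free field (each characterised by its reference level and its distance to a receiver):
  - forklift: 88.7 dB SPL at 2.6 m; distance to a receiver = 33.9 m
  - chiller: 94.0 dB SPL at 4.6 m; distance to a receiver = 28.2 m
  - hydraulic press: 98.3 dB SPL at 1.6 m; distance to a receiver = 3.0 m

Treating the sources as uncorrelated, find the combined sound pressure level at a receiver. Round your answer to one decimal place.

93.0 dB SPL

Apply inverse-square spreading to bring every level to the receiver, then sum 10^(L/10).
forklift: 88.7 − 20·log₁₀(33.9/2.6) = 88.7 − 22.30 = 66.40 dB SPL.
chiller: 94.0 − 20·log₁₀(28.2/4.6) = 94.0 − 15.75 = 78.25 dB SPL.
hydraulic press: 98.3 − 20·log₁₀(3.0/1.6) = 98.3 − 5.46 = 92.84 dB SPL.
Σ 10^(L/10) = 1.994e+09 → L_total = 10·log₁₀(1.994e+09) = 93.00 dB SPL.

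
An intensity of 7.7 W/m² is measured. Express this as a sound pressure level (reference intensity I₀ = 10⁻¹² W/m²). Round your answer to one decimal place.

Dividing by I₀ shifts the exponent by 12: I/I₀ = 7.7×10^12.
L = 10·(0.8865 + 12) = 128.86 dB.

128.9 dB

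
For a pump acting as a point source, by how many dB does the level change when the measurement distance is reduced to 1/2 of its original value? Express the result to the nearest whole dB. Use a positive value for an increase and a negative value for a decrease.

+6 dB

Point-source spreading: ΔL = −20·log₁₀(r₂/r₁).
ΔL = −20·log₁₀(0.5) = +6.02 dB.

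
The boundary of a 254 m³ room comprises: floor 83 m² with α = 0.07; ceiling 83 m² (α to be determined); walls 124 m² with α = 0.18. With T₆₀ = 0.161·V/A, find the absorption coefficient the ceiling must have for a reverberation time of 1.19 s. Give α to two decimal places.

Required total absorption A = 0.161·254/1.19 = 34.36 m².
Absorption from the other surfaces = 83·0.07 + 124·0.18 = 28.13 m², so the ceiling must supply 6.23 m² over 83 m².
α = 6.23/83 = 0.075.

0.08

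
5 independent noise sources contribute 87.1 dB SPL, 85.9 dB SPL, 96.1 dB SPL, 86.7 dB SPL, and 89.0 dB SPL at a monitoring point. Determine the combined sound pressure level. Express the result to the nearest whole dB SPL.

Incoherent sources combine by intensity addition: L_total = 10·log₁₀(Σ 10^(L_i/10)).
Σ 10^(L/10) = 10^(87.1/10) + 10^(85.9/10) + 10^(96.1/10) + 10^(86.7/10) + 10^(89.0/10) = 6.238e+09.
L_total = 10·log₁₀(6.238e+09) = 97.95 dB SPL.

98 dB SPL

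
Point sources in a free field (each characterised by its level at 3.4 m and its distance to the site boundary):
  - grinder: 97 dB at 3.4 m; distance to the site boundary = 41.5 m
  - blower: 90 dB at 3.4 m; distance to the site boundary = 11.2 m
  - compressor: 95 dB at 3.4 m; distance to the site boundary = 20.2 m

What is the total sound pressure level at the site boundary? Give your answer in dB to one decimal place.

Apply inverse-square spreading to bring every level to the receiver, then sum 10^(L/10).
grinder: 97 − 20·log₁₀(41.5/3.4) = 97 − 21.73 = 75.27 dB.
blower: 90 − 20·log₁₀(11.2/3.4) = 90 − 10.35 = 79.65 dB.
compressor: 95 − 20·log₁₀(20.2/3.4) = 95 − 15.48 = 79.52 dB.
Σ 10^(L/10) = 2.154e+08 → L_total = 10·log₁₀(2.154e+08) = 83.33 dB.

83.3 dB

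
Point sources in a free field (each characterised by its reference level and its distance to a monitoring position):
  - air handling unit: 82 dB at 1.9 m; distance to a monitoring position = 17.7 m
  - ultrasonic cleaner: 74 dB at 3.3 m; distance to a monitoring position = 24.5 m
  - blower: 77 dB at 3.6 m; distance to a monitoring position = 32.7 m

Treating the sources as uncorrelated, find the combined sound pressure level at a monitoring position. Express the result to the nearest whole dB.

Propagate each source to the receiver with L = L_ref − 20·log₁₀(r/r_ref), then add intensities.
air handling unit: 82 − 20·log₁₀(17.7/1.9) = 82 − 19.38 = 62.62 dB.
ultrasonic cleaner: 74 − 20·log₁₀(24.5/3.3) = 74 − 17.41 = 56.59 dB.
blower: 77 − 20·log₁₀(32.7/3.6) = 77 − 19.16 = 57.84 dB.
Σ 10^(L/10) = 2.889e+06 → L_total = 10·log₁₀(2.889e+06) = 64.61 dB.

65 dB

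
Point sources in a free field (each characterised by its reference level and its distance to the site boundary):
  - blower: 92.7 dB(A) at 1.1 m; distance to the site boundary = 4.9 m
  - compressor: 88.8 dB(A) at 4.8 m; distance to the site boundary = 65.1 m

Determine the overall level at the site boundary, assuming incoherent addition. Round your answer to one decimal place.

79.9 dB(A)

Propagate each source to the receiver with L = L_ref − 20·log₁₀(r/r_ref), then add intensities.
blower: 92.7 − 20·log₁₀(4.9/1.1) = 92.7 − 12.98 = 79.72 dB(A).
compressor: 88.8 − 20·log₁₀(65.1/4.8) = 88.8 − 22.65 = 66.15 dB(A).
Σ 10^(L/10) = 9.797e+07 → L_total = 10·log₁₀(9.797e+07) = 79.91 dB(A).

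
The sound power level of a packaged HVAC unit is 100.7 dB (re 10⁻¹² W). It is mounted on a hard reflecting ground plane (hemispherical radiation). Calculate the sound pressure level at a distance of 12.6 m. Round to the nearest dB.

71 dB

Free-field hemispherical radiation: L_p = L_w − 10·log₁₀(2π·r²), r = 12.6 m.
2π·r² = 997.5 m², 10·log₁₀ of that is 29.989 dB.
L_p = 100.7 − 29.989 = 70.71 dB.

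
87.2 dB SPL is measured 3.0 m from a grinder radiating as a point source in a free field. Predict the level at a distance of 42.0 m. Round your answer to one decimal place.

64.3 dB SPL

Spherical spreading from a point source gives a 20·log₁₀(r₂/r₁) drop.
L₂ = 87.2 − 20·log₁₀(42.0/3.0) = 87.2 − 22.923 = 64.28 dB SPL.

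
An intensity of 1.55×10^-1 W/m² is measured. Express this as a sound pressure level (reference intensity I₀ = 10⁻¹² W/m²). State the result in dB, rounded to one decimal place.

L = 10·log₁₀(I/I₀) = 10·log₁₀(1.55×10^-1/10⁻¹²) = 10·log₁₀(1.55×10^11).
L = 10·(0.1903 + 11) = 111.90 dB.

111.9 dB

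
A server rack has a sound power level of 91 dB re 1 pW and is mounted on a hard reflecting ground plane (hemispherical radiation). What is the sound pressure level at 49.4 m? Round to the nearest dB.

49 dB

L_p = L_w − 10·log₁₀(2π·r²) with r = 49.4 m.
2π·r² = 1.533e+04 m², 10·log₁₀ of that is 41.856 dB.
L_p = 91 − 41.856 = 49.14 dB.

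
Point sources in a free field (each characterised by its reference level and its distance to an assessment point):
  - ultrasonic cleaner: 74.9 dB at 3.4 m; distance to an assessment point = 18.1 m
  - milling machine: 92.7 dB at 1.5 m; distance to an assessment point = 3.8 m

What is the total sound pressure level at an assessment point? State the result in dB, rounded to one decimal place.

84.6 dB

First find each source's level at the receiver (point-source: −20·log₁₀(r/r_ref)), then combine on an intensity basis.
ultrasonic cleaner: 74.9 − 20·log₁₀(18.1/3.4) = 74.9 − 14.52 = 60.38 dB.
milling machine: 92.7 − 20·log₁₀(3.8/1.5) = 92.7 − 8.07 = 84.63 dB.
Σ 10^(L/10) = 2.912e+08 → L_total = 10·log₁₀(2.912e+08) = 84.64 dB.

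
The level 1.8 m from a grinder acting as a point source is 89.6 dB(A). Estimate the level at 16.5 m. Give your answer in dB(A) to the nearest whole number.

Point-source attenuation: ΔL = 20·log₁₀(r₂/r₁) = 20·log₁₀(16.5/1.8) = 19.244 dB.
L₂ = 89.6 − 20·log₁₀(16.5/1.8) = 89.6 − 19.244 = 70.36 dB(A).

70 dB(A)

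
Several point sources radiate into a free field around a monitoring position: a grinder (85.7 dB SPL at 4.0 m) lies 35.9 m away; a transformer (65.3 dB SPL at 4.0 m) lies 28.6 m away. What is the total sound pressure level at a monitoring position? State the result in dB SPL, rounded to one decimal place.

First find each source's level at the receiver (point-source: −20·log₁₀(r/r_ref)), then combine on an intensity basis.
grinder: 85.7 − 20·log₁₀(35.9/4.0) = 85.7 − 19.06 = 66.64 dB SPL.
transformer: 65.3 − 20·log₁₀(28.6/4.0) = 65.3 − 17.09 = 48.21 dB SPL.
Σ 10^(L/10) = 4.679e+06 → L_total = 10·log₁₀(4.679e+06) = 66.70 dB SPL.

66.7 dB SPL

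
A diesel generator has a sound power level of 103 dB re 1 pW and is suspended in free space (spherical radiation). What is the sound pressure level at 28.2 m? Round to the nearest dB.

63 dB

The power spreads over a sphere of area 4π·r², so L_p = L_w − 10·log₁₀(4π·r²).
4π·r² = 9993 m², 10·log₁₀ of that is 39.997 dB.
L_p = 103 − 39.997 = 63.00 dB.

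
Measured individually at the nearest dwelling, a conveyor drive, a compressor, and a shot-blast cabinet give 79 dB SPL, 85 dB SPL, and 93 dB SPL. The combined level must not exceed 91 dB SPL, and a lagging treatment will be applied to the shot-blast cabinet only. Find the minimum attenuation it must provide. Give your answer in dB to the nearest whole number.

Everything except the shot-blast cabinet sums to 10^(79/10) + 10^(85/10) = 3.957e+08 in linear terms, 85.97 dB SPL.
The limit corresponds to 10^(91/10) = 1.259e+09; subtracting the fixed part leaves 8.633e+08 for the shot-blast cabinet, i.e. 89.36 dB SPL.
So the shot-blast cabinet must be reduced from 93 to 89.36 dB SPL: IL = 3.64 dB.

4 dB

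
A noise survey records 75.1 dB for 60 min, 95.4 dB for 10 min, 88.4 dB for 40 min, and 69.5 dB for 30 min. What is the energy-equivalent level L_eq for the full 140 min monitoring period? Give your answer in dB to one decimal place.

Weight each interval's intensity by its duration and average over T = 140 min:
Σ tᵢ·10^(Lᵢ/10) = 60·10^(75.1/10) + 10·10^(95.4/10) + 40·10^(88.4/10) + 30·10^(69.5/10) = 6.456e+10.
L_eq = 10·log₁₀(6.456e+10/140) = 86.64 dB.

86.6 dB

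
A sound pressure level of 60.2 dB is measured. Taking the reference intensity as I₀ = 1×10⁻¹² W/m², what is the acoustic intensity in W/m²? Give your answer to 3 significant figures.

I/I₀ = 10^(60.2/10) = 1.047e+06, so I = 1.047e+06 × 10⁻¹² W/m².

1.05e-06 W/m²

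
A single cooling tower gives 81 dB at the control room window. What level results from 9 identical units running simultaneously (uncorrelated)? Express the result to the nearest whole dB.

91 dB

N identical incoherent sources raise the level by 10·log₁₀ N.
L_total = 81 + 10·log₁₀(9) = 81 + 9.542 = 90.54 dB.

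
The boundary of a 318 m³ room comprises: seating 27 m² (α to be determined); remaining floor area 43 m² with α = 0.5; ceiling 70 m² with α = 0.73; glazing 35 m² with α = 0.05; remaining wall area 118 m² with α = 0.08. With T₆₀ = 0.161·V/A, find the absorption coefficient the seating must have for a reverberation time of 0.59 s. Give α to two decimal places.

0.11

From T₆₀ = 0.161·V/A, the target T₆₀ = 0.59 s needs A = 0.161·318/0.59 = 86.78 m².
Absorption from the other surfaces = 43·0.5 + 70·0.73 + 35·0.05 + 118·0.08 = 83.79 m², so the seating must supply 2.99 m² over 27 m².
α = 2.99/27 = 0.111.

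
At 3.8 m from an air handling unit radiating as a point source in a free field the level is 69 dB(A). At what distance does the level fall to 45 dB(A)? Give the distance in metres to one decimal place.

Point-source spreading drops the level by 20·log₁₀(r₂/r₁); inverting, r₂/r₁ = 10^(ΔL/20).
r₂ = 3.8·10^((69−45)/20) = 3.8·10^(24.0/20) = 60.23 m.

60.2 m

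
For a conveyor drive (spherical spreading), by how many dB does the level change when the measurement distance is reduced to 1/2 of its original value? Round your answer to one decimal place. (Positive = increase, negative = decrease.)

With spherical spreading the level changes by −20·log₁₀(r₂/r₁).
ΔL = −20·log₁₀(0.5) = +6.02 dB.

+6.0 dB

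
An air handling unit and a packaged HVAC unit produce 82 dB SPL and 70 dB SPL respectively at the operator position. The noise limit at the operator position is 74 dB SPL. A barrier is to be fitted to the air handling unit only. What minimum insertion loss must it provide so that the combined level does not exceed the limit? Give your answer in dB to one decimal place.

10.2 dB

The untreated sources together contribute 10^(70/10) = 1.000e+07, i.e. 70.00 dB SPL.
The limit corresponds to 10^(74/10) = 2.512e+07; subtracting the fixed part leaves 1.512e+07 for the air handling unit, i.e. 71.80 dB SPL.
Required insertion loss = 82 − 71.80 = 10.20 dB.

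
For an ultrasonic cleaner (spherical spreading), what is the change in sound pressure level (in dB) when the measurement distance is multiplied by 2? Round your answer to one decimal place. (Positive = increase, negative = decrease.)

-6.0 dB

Point-source spreading: ΔL = −20·log₁₀(r₂/r₁).
ΔL = −20·log₁₀(2) = -6.02 dB.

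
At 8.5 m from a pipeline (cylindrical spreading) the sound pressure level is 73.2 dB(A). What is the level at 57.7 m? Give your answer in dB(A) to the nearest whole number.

65 dB(A)

Cylindrical spreading from a line source gives a 10·log₁₀(r₂/r₁) drop.
L₂ = 73.2 − 10·log₁₀(57.7/8.5) = 73.2 − 8.318 = 64.88 dB(A).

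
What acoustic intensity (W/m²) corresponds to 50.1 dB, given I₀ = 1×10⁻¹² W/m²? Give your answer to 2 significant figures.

L = 10·log₁₀(I/I₀) ⇒ I = I₀·10^(L/10) = 10⁻¹² × 10^5.01.

1.0e-07 W/m²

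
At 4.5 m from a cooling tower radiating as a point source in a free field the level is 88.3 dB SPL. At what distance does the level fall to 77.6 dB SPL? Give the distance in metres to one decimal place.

Point-source spreading drops the level by 20·log₁₀(r₂/r₁); inverting, r₂/r₁ = 10^(ΔL/20).
r₂ = 4.5·10^((88.3−77.6)/20) = 4.5·10^(10.7/20) = 15.42 m.

15.4 m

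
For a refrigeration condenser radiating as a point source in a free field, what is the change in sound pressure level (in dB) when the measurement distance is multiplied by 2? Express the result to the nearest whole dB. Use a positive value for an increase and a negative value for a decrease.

Point-source spreading: ΔL = −20·log₁₀(r₂/r₁).
ΔL = −20·log₁₀(2) = -6.02 dB.

-6 dB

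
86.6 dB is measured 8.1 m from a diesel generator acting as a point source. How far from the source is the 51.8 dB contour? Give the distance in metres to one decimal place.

Point-source spreading drops the level by 20·log₁₀(r₂/r₁); inverting, r₂/r₁ = 10^(ΔL/20).
r₂ = 8.1·10^((86.6−51.8)/20) = 8.1·10^(34.8/20) = 445.13 m.

445.1 m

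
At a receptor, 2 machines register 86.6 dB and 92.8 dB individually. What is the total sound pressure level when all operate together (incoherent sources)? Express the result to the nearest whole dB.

Incoherent sources combine by intensity addition: L_total = 10·log₁₀(Σ 10^(L_i/10)).
Σ 10^(L/10) = 10^(86.6/10) + 10^(92.8/10) = 2.363e+09.
L_total = 10·log₁₀(2.363e+09) = 93.73 dB.

94 dB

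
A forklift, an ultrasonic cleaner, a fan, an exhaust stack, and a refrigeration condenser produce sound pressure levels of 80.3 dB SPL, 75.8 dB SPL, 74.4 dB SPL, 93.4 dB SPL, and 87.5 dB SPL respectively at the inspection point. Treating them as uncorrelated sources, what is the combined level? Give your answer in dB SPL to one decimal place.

Incoherent sources combine by intensity addition: L_total = 10·log₁₀(Σ 10^(L_i/10)).
Σ 10^(L/10) = 10^(80.3/10) + 10^(75.8/10) + 10^(74.4/10) + 10^(93.4/10) + 10^(87.5/10) = 2.923e+09.
L_total = 10·log₁₀(2.923e+09) = 94.66 dB SPL.

94.7 dB SPL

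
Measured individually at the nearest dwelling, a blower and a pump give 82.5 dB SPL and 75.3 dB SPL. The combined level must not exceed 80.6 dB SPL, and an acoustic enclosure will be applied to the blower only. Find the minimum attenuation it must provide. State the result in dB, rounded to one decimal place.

3.4 dB

Fixed contribution from the other source: Σ 10^(L/10) = 10^(75.3/10) = 3.388e+07 (75.30 dB SPL).
The limit corresponds to 10^(80.6/10) = 1.148e+08; subtracting the fixed part leaves 8.093e+07 for the blower, i.e. 79.08 dB SPL.
So the blower must be reduced from 82.5 to 79.08 dB SPL: IL = 3.42 dB.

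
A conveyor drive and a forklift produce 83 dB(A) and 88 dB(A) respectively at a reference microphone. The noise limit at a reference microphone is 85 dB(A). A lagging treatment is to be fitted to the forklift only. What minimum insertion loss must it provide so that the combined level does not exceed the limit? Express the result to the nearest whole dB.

Fixed contribution from the other source: Σ 10^(L/10) = 10^(83/10) = 1.995e+08 (83.00 dB(A)).
The limit corresponds to 10^(85/10) = 3.162e+08; subtracting the fixed part leaves 1.167e+08 for the forklift, i.e. 80.67 dB(A).
So the forklift must be reduced from 88 to 80.67 dB(A): IL = 7.33 dB.

7 dB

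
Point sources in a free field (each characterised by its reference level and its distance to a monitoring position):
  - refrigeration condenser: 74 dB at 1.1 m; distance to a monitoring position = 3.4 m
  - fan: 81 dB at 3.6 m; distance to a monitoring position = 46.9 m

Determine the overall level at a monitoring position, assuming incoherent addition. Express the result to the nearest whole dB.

65 dB

Propagate each source to the receiver with L = L_ref − 20·log₁₀(r/r_ref), then add intensities.
refrigeration condenser: 74 − 20·log₁₀(3.4/1.1) = 74 − 9.80 = 64.20 dB.
fan: 81 − 20·log₁₀(46.9/3.6) = 81 − 22.30 = 58.70 dB.
Σ 10^(L/10) = 3.371e+06 → L_total = 10·log₁₀(3.371e+06) = 65.28 dB.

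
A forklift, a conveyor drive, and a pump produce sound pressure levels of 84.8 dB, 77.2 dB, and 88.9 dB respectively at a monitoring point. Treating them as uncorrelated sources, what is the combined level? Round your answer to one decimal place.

90.5 dB

For uncorrelated sources the intensities add, so convert each level to linear form, sum, and take 10·log₁₀ of the total.
Σ 10^(L/10) = 10^(84.8/10) + 10^(77.2/10) + 10^(88.9/10) = 1.131e+09.
L_total = 10·log₁₀(1.131e+09) = 90.53 dB.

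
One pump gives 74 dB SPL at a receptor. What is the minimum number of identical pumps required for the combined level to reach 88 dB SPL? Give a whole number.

N identical sources give L₁ + 10·log₁₀ N, so require 10·log₁₀ N ≥ 88 − 74 = 14.0 dB.
N ≥ 10^(14.0/10) = 25.119, so N = 26.

26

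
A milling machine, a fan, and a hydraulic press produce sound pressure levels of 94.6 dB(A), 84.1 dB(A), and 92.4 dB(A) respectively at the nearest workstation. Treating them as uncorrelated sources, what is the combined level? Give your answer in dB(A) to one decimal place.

96.9 dB(A)

For uncorrelated sources the intensities add, so convert each level to linear form, sum, and take 10·log₁₀ of the total.
Σ 10^(L/10) = 10^(94.6/10) + 10^(84.1/10) + 10^(92.4/10) = 4.879e+09.
L_total = 10·log₁₀(4.879e+09) = 96.88 dB(A).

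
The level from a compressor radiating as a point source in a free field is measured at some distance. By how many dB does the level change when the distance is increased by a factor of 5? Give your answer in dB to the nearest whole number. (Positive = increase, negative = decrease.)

-14 dB

With spherical spreading the level changes by −20·log₁₀(r₂/r₁).
ΔL = −20·log₁₀(5) = -13.98 dB.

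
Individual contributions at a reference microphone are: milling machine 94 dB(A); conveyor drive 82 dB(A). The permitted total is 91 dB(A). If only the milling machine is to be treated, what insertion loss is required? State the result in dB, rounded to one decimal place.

The untreated sources together contribute 10^(82/10) = 1.585e+08, i.e. 82.00 dB(A).
The limit corresponds to 10^(91/10) = 1.259e+09; subtracting the fixed part leaves 1.100e+09 for the milling machine, i.e. 90.42 dB(A).
So the milling machine must be reduced from 94 to 90.42 dB(A): IL = 3.58 dB.

3.6 dB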